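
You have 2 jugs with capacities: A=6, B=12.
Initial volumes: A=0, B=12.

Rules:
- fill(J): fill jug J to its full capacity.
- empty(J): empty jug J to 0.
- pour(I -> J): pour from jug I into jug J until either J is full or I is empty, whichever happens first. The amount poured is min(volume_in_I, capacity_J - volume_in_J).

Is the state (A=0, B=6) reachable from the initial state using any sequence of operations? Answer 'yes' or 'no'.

BFS from (A=0, B=12):
  1. pour(B -> A) -> (A=6 B=6)
  2. empty(A) -> (A=0 B=6)
Target reached → yes.

Answer: yes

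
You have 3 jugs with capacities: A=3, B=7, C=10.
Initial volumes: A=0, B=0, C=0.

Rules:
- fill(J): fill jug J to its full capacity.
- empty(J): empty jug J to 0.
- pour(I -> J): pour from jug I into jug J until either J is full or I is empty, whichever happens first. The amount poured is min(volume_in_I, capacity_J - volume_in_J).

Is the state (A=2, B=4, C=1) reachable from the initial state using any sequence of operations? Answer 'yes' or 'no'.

BFS explored all 244 reachable states.
Reachable set includes: (0,0,0), (0,0,1), (0,0,2), (0,0,3), (0,0,4), (0,0,5), (0,0,6), (0,0,7), (0,0,8), (0,0,9), (0,0,10), (0,1,0) ...
Target (A=2, B=4, C=1) not in reachable set → no.

Answer: no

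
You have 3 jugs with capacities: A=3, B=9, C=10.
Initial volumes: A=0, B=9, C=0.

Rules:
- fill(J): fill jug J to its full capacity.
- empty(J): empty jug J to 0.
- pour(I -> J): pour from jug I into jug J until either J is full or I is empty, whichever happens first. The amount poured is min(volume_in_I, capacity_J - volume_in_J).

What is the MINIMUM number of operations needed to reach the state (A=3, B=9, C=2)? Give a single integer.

Answer: 7

Derivation:
BFS from (A=0, B=9, C=0). One shortest path:
  1. fill(A) -> (A=3 B=9 C=0)
  2. pour(A -> C) -> (A=0 B=9 C=3)
  3. fill(A) -> (A=3 B=9 C=3)
  4. pour(B -> C) -> (A=3 B=2 C=10)
  5. empty(C) -> (A=3 B=2 C=0)
  6. pour(B -> C) -> (A=3 B=0 C=2)
  7. fill(B) -> (A=3 B=9 C=2)
Reached target in 7 moves.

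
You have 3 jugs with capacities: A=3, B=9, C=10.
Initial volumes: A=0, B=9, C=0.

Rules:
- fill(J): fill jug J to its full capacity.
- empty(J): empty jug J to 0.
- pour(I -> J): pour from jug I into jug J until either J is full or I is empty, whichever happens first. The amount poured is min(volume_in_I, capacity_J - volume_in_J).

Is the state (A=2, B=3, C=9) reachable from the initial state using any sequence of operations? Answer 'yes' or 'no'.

Answer: no

Derivation:
BFS explored all 296 reachable states.
Reachable set includes: (0,0,0), (0,0,1), (0,0,2), (0,0,3), (0,0,4), (0,0,5), (0,0,6), (0,0,7), (0,0,8), (0,0,9), (0,0,10), (0,1,0) ...
Target (A=2, B=3, C=9) not in reachable set → no.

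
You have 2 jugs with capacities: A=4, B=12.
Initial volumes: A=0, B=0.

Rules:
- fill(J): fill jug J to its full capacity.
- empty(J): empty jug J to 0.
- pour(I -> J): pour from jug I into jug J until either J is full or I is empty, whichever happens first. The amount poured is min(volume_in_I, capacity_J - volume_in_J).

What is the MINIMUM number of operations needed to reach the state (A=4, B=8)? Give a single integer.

BFS from (A=0, B=0). One shortest path:
  1. fill(B) -> (A=0 B=12)
  2. pour(B -> A) -> (A=4 B=8)
Reached target in 2 moves.

Answer: 2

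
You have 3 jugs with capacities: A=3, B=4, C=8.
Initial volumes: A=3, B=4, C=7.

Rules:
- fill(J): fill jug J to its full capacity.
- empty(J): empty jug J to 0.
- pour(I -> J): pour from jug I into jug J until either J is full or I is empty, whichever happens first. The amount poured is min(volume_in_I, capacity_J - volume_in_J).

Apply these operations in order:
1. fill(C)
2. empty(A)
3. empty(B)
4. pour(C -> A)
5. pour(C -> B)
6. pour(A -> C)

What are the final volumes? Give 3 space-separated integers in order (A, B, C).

Step 1: fill(C) -> (A=3 B=4 C=8)
Step 2: empty(A) -> (A=0 B=4 C=8)
Step 3: empty(B) -> (A=0 B=0 C=8)
Step 4: pour(C -> A) -> (A=3 B=0 C=5)
Step 5: pour(C -> B) -> (A=3 B=4 C=1)
Step 6: pour(A -> C) -> (A=0 B=4 C=4)

Answer: 0 4 4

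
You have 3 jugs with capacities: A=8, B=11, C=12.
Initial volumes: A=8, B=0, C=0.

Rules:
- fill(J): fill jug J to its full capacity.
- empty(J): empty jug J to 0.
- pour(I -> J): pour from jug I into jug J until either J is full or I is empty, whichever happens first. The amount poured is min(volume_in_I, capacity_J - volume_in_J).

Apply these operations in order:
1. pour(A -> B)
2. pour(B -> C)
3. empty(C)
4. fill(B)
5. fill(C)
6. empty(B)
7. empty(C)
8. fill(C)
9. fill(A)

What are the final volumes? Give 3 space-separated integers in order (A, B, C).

Answer: 8 0 12

Derivation:
Step 1: pour(A -> B) -> (A=0 B=8 C=0)
Step 2: pour(B -> C) -> (A=0 B=0 C=8)
Step 3: empty(C) -> (A=0 B=0 C=0)
Step 4: fill(B) -> (A=0 B=11 C=0)
Step 5: fill(C) -> (A=0 B=11 C=12)
Step 6: empty(B) -> (A=0 B=0 C=12)
Step 7: empty(C) -> (A=0 B=0 C=0)
Step 8: fill(C) -> (A=0 B=0 C=12)
Step 9: fill(A) -> (A=8 B=0 C=12)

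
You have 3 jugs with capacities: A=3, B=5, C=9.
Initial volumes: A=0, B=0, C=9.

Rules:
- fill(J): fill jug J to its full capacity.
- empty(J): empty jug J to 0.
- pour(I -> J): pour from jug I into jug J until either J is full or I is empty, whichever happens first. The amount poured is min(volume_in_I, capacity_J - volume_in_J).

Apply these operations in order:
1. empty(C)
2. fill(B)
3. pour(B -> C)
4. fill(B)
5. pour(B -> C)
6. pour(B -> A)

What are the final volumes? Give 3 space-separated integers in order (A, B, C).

Step 1: empty(C) -> (A=0 B=0 C=0)
Step 2: fill(B) -> (A=0 B=5 C=0)
Step 3: pour(B -> C) -> (A=0 B=0 C=5)
Step 4: fill(B) -> (A=0 B=5 C=5)
Step 5: pour(B -> C) -> (A=0 B=1 C=9)
Step 6: pour(B -> A) -> (A=1 B=0 C=9)

Answer: 1 0 9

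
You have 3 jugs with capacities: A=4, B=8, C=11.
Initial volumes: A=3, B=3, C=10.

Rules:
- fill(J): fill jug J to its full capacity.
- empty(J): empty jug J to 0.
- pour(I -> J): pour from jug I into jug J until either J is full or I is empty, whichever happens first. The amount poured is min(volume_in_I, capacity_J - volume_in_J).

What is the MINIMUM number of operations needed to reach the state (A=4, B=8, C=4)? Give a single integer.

Answer: 2

Derivation:
BFS from (A=3, B=3, C=10). One shortest path:
  1. pour(B -> A) -> (A=4 B=2 C=10)
  2. pour(C -> B) -> (A=4 B=8 C=4)
Reached target in 2 moves.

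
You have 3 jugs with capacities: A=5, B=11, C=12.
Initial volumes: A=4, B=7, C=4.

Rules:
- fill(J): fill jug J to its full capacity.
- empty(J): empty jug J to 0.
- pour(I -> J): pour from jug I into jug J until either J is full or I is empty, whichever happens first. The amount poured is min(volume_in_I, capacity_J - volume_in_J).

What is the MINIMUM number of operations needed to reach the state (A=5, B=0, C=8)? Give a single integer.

Answer: 3

Derivation:
BFS from (A=4, B=7, C=4). One shortest path:
  1. empty(B) -> (A=4 B=0 C=4)
  2. pour(A -> C) -> (A=0 B=0 C=8)
  3. fill(A) -> (A=5 B=0 C=8)
Reached target in 3 moves.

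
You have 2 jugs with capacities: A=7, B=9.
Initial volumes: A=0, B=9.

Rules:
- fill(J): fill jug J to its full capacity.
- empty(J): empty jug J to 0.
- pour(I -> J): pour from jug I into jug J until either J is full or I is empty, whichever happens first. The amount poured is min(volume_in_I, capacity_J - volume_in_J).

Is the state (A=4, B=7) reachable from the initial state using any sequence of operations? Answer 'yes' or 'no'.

BFS explored all 32 reachable states.
Reachable set includes: (0,0), (0,1), (0,2), (0,3), (0,4), (0,5), (0,6), (0,7), (0,8), (0,9), (1,0), (1,9) ...
Target (A=4, B=7) not in reachable set → no.

Answer: no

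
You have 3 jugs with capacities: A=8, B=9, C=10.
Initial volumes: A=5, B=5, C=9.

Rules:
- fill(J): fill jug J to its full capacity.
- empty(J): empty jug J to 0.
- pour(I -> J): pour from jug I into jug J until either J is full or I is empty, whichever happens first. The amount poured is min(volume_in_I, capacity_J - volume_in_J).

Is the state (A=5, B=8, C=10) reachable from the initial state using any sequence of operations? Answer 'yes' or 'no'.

Answer: yes

Derivation:
BFS from (A=5, B=5, C=9):
  1. fill(B) -> (A=5 B=9 C=9)
  2. pour(B -> C) -> (A=5 B=8 C=10)
Target reached → yes.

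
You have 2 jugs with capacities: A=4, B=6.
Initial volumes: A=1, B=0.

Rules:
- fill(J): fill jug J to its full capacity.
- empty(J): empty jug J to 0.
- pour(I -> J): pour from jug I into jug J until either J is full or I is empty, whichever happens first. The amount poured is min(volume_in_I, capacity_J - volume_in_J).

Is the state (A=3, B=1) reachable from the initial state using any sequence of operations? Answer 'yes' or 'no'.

BFS explored all 20 reachable states.
Reachable set includes: (0,0), (0,1), (0,2), (0,3), (0,4), (0,5), (0,6), (1,0), (1,6), (2,0), (2,6), (3,0) ...
Target (A=3, B=1) not in reachable set → no.

Answer: no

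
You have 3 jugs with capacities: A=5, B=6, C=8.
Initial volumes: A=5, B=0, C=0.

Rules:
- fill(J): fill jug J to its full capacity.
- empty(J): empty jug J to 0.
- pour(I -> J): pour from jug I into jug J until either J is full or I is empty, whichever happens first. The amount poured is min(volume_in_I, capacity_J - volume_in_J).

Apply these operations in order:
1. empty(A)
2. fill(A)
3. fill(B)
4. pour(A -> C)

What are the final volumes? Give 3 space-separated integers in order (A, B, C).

Answer: 0 6 5

Derivation:
Step 1: empty(A) -> (A=0 B=0 C=0)
Step 2: fill(A) -> (A=5 B=0 C=0)
Step 3: fill(B) -> (A=5 B=6 C=0)
Step 4: pour(A -> C) -> (A=0 B=6 C=5)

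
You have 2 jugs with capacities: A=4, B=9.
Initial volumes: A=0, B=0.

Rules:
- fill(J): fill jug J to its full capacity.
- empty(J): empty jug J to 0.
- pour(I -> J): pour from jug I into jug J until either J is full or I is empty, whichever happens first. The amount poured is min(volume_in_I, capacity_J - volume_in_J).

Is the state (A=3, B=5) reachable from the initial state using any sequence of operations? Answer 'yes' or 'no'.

Answer: no

Derivation:
BFS explored all 26 reachable states.
Reachable set includes: (0,0), (0,1), (0,2), (0,3), (0,4), (0,5), (0,6), (0,7), (0,8), (0,9), (1,0), (1,9) ...
Target (A=3, B=5) not in reachable set → no.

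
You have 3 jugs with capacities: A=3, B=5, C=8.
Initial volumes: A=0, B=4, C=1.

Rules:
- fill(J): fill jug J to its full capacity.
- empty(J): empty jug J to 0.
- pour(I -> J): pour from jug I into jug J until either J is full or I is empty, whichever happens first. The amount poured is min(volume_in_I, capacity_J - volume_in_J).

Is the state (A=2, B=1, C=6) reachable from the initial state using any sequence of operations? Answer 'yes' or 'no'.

BFS explored all 160 reachable states.
Reachable set includes: (0,0,0), (0,0,1), (0,0,2), (0,0,3), (0,0,4), (0,0,5), (0,0,6), (0,0,7), (0,0,8), (0,1,0), (0,1,1), (0,1,2) ...
Target (A=2, B=1, C=6) not in reachable set → no.

Answer: no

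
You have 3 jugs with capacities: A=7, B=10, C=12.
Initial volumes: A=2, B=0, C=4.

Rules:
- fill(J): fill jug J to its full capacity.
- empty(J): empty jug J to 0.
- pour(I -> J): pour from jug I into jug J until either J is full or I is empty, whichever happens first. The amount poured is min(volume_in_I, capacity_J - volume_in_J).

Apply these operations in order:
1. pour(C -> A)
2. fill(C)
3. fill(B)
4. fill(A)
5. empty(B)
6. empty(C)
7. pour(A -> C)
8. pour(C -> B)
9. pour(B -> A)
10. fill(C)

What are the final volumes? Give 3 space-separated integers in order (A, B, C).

Step 1: pour(C -> A) -> (A=6 B=0 C=0)
Step 2: fill(C) -> (A=6 B=0 C=12)
Step 3: fill(B) -> (A=6 B=10 C=12)
Step 4: fill(A) -> (A=7 B=10 C=12)
Step 5: empty(B) -> (A=7 B=0 C=12)
Step 6: empty(C) -> (A=7 B=0 C=0)
Step 7: pour(A -> C) -> (A=0 B=0 C=7)
Step 8: pour(C -> B) -> (A=0 B=7 C=0)
Step 9: pour(B -> A) -> (A=7 B=0 C=0)
Step 10: fill(C) -> (A=7 B=0 C=12)

Answer: 7 0 12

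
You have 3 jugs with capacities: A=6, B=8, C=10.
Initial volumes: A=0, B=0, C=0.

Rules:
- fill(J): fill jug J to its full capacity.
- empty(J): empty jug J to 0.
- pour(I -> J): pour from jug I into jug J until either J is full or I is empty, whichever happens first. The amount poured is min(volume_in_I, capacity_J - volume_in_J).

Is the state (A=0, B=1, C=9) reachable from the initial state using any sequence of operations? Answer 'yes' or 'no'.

BFS explored all 96 reachable states.
Reachable set includes: (0,0,0), (0,0,2), (0,0,4), (0,0,6), (0,0,8), (0,0,10), (0,2,0), (0,2,2), (0,2,4), (0,2,6), (0,2,8), (0,2,10) ...
Target (A=0, B=1, C=9) not in reachable set → no.

Answer: no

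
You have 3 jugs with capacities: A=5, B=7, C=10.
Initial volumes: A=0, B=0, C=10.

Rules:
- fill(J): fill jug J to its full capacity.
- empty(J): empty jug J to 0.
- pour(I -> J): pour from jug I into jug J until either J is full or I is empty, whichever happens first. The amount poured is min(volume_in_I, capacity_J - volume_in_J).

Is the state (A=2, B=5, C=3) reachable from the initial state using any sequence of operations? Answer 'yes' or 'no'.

Answer: no

Derivation:
BFS explored all 312 reachable states.
Reachable set includes: (0,0,0), (0,0,1), (0,0,2), (0,0,3), (0,0,4), (0,0,5), (0,0,6), (0,0,7), (0,0,8), (0,0,9), (0,0,10), (0,1,0) ...
Target (A=2, B=5, C=3) not in reachable set → no.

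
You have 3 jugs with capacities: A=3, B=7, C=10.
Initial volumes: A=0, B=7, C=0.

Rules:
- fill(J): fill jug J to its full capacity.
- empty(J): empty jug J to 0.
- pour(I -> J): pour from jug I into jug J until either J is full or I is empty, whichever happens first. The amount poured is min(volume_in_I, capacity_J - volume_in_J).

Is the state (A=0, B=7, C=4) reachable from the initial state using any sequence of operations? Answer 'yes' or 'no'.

Answer: yes

Derivation:
BFS from (A=0, B=7, C=0):
  1. pour(B -> A) -> (A=3 B=4 C=0)
  2. empty(A) -> (A=0 B=4 C=0)
  3. pour(B -> C) -> (A=0 B=0 C=4)
  4. fill(B) -> (A=0 B=7 C=4)
Target reached → yes.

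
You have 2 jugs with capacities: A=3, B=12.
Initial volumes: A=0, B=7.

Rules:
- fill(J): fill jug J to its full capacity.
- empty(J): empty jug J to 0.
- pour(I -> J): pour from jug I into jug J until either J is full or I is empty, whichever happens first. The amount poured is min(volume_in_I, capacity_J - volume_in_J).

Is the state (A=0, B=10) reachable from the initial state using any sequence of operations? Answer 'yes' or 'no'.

Answer: yes

Derivation:
BFS from (A=0, B=7):
  1. fill(A) -> (A=3 B=7)
  2. pour(A -> B) -> (A=0 B=10)
Target reached → yes.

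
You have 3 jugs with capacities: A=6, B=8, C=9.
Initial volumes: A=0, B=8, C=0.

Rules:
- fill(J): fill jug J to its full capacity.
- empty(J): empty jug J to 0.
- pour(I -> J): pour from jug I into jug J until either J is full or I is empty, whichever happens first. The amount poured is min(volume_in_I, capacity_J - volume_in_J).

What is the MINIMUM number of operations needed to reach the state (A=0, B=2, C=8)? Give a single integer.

Answer: 4

Derivation:
BFS from (A=0, B=8, C=0). One shortest path:
  1. pour(B -> C) -> (A=0 B=0 C=8)
  2. fill(B) -> (A=0 B=8 C=8)
  3. pour(B -> A) -> (A=6 B=2 C=8)
  4. empty(A) -> (A=0 B=2 C=8)
Reached target in 4 moves.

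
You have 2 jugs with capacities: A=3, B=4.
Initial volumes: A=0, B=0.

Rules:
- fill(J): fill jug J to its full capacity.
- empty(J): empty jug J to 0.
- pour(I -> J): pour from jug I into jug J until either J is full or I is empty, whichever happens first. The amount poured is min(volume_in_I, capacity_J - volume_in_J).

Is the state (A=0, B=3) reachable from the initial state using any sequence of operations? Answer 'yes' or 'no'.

BFS from (A=0, B=0):
  1. fill(A) -> (A=3 B=0)
  2. pour(A -> B) -> (A=0 B=3)
Target reached → yes.

Answer: yes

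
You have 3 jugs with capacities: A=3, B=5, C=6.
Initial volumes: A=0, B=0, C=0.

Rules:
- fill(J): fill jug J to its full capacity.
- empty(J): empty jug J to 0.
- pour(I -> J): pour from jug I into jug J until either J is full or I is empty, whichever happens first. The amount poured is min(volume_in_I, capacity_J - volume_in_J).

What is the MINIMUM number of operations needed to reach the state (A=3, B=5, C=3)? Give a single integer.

BFS from (A=0, B=0, C=0). One shortest path:
  1. fill(B) -> (A=0 B=5 C=0)
  2. fill(C) -> (A=0 B=5 C=6)
  3. pour(C -> A) -> (A=3 B=5 C=3)
Reached target in 3 moves.

Answer: 3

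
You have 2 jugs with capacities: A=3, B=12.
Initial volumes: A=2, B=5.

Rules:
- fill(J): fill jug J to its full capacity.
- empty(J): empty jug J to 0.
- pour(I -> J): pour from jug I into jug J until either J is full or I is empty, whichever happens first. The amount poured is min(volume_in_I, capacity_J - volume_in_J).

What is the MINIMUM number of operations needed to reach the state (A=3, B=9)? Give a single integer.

BFS from (A=2, B=5). One shortest path:
  1. empty(A) -> (A=0 B=5)
  2. fill(B) -> (A=0 B=12)
  3. pour(B -> A) -> (A=3 B=9)
Reached target in 3 moves.

Answer: 3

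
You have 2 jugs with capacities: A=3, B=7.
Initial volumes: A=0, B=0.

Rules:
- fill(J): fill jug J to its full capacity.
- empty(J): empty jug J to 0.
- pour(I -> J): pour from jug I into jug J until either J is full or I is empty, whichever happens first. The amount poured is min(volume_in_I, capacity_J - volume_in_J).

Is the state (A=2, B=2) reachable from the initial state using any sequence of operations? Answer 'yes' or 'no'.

Answer: no

Derivation:
BFS explored all 20 reachable states.
Reachable set includes: (0,0), (0,1), (0,2), (0,3), (0,4), (0,5), (0,6), (0,7), (1,0), (1,7), (2,0), (2,7) ...
Target (A=2, B=2) not in reachable set → no.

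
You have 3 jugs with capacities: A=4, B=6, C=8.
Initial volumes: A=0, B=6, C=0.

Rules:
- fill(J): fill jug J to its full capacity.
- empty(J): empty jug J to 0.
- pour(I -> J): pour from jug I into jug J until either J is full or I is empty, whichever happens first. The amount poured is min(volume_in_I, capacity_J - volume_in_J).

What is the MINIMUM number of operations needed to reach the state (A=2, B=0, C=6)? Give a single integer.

Answer: 5

Derivation:
BFS from (A=0, B=6, C=0). One shortest path:
  1. empty(B) -> (A=0 B=0 C=0)
  2. fill(C) -> (A=0 B=0 C=8)
  3. pour(C -> B) -> (A=0 B=6 C=2)
  4. pour(C -> A) -> (A=2 B=6 C=0)
  5. pour(B -> C) -> (A=2 B=0 C=6)
Reached target in 5 moves.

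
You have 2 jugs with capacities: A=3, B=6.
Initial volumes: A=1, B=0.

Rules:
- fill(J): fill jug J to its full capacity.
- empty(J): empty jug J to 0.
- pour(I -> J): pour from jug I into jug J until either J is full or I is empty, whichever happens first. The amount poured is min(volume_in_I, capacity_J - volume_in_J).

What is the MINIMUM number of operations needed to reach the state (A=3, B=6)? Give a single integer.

BFS from (A=1, B=0). One shortest path:
  1. fill(A) -> (A=3 B=0)
  2. fill(B) -> (A=3 B=6)
Reached target in 2 moves.

Answer: 2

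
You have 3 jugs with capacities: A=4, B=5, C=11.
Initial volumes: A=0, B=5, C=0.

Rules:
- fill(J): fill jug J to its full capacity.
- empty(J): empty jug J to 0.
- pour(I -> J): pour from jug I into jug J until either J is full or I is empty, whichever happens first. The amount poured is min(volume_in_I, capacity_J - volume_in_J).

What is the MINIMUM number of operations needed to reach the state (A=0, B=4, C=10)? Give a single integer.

BFS from (A=0, B=5, C=0). One shortest path:
  1. fill(A) -> (A=4 B=5 C=0)
  2. pour(B -> C) -> (A=4 B=0 C=5)
  3. fill(B) -> (A=4 B=5 C=5)
  4. pour(B -> C) -> (A=4 B=0 C=10)
  5. pour(A -> B) -> (A=0 B=4 C=10)
Reached target in 5 moves.

Answer: 5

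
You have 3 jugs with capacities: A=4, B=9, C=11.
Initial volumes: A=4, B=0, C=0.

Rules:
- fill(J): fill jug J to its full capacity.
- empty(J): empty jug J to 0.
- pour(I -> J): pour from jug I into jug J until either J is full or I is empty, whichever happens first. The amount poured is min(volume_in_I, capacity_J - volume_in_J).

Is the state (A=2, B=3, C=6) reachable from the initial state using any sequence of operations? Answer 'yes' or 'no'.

BFS explored all 360 reachable states.
Reachable set includes: (0,0,0), (0,0,1), (0,0,2), (0,0,3), (0,0,4), (0,0,5), (0,0,6), (0,0,7), (0,0,8), (0,0,9), (0,0,10), (0,0,11) ...
Target (A=2, B=3, C=6) not in reachable set → no.

Answer: no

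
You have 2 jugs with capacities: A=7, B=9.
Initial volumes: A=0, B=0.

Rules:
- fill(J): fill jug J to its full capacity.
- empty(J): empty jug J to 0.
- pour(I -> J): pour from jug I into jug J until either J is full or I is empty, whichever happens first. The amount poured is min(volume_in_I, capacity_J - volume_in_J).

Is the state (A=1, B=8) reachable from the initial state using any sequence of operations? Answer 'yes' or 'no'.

Answer: no

Derivation:
BFS explored all 32 reachable states.
Reachable set includes: (0,0), (0,1), (0,2), (0,3), (0,4), (0,5), (0,6), (0,7), (0,8), (0,9), (1,0), (1,9) ...
Target (A=1, B=8) not in reachable set → no.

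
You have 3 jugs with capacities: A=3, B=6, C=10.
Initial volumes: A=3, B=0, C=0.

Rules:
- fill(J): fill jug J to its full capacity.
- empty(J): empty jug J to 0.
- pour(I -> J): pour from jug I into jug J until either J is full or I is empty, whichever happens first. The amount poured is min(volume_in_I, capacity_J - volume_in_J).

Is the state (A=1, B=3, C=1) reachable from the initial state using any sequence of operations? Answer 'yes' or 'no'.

BFS explored all 218 reachable states.
Reachable set includes: (0,0,0), (0,0,1), (0,0,2), (0,0,3), (0,0,4), (0,0,5), (0,0,6), (0,0,7), (0,0,8), (0,0,9), (0,0,10), (0,1,0) ...
Target (A=1, B=3, C=1) not in reachable set → no.

Answer: no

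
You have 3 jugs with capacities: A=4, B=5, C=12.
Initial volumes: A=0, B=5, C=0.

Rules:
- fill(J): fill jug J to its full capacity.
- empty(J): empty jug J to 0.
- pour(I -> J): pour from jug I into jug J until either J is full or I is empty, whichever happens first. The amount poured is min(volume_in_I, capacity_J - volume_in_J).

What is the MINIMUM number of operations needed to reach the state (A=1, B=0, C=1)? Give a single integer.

BFS from (A=0, B=5, C=0). One shortest path:
  1. pour(B -> A) -> (A=4 B=1 C=0)
  2. empty(A) -> (A=0 B=1 C=0)
  3. pour(B -> C) -> (A=0 B=0 C=1)
  4. fill(B) -> (A=0 B=5 C=1)
  5. pour(B -> A) -> (A=4 B=1 C=1)
  6. empty(A) -> (A=0 B=1 C=1)
  7. pour(B -> A) -> (A=1 B=0 C=1)
Reached target in 7 moves.

Answer: 7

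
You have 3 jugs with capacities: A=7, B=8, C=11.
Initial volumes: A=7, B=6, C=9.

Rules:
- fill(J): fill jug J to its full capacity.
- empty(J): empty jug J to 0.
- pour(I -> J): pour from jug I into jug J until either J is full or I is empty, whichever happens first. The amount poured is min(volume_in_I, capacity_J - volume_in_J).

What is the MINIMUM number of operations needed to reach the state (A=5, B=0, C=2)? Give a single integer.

BFS from (A=7, B=6, C=9). One shortest path:
  1. empty(A) -> (A=0 B=6 C=9)
  2. pour(C -> A) -> (A=7 B=6 C=2)
  3. pour(A -> B) -> (A=5 B=8 C=2)
  4. empty(B) -> (A=5 B=0 C=2)
Reached target in 4 moves.

Answer: 4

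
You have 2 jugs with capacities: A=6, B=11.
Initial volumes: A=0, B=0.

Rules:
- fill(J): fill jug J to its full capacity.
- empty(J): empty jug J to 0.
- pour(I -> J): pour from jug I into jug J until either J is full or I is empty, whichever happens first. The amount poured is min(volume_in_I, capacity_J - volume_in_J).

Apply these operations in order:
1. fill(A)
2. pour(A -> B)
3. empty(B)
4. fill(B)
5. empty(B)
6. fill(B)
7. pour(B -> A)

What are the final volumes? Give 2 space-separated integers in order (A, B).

Answer: 6 5

Derivation:
Step 1: fill(A) -> (A=6 B=0)
Step 2: pour(A -> B) -> (A=0 B=6)
Step 3: empty(B) -> (A=0 B=0)
Step 4: fill(B) -> (A=0 B=11)
Step 5: empty(B) -> (A=0 B=0)
Step 6: fill(B) -> (A=0 B=11)
Step 7: pour(B -> A) -> (A=6 B=5)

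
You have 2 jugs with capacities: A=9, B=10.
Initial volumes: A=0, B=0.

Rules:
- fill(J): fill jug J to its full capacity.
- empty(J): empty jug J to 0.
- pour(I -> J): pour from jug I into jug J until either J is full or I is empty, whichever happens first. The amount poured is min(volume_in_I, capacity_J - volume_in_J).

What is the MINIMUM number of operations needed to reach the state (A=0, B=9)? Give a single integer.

Answer: 2

Derivation:
BFS from (A=0, B=0). One shortest path:
  1. fill(A) -> (A=9 B=0)
  2. pour(A -> B) -> (A=0 B=9)
Reached target in 2 moves.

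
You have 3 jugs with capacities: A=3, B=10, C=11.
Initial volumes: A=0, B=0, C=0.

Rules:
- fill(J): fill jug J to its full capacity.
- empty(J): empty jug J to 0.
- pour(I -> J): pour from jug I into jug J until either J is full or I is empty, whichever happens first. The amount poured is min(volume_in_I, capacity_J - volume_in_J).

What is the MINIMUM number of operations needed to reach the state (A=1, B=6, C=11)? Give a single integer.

BFS from (A=0, B=0, C=0). One shortest path:
  1. fill(C) -> (A=0 B=0 C=11)
  2. pour(C -> B) -> (A=0 B=10 C=1)
  3. pour(B -> A) -> (A=3 B=7 C=1)
  4. empty(A) -> (A=0 B=7 C=1)
  5. pour(C -> A) -> (A=1 B=7 C=0)
  6. pour(B -> C) -> (A=1 B=0 C=7)
  7. fill(B) -> (A=1 B=10 C=7)
  8. pour(B -> C) -> (A=1 B=6 C=11)
Reached target in 8 moves.

Answer: 8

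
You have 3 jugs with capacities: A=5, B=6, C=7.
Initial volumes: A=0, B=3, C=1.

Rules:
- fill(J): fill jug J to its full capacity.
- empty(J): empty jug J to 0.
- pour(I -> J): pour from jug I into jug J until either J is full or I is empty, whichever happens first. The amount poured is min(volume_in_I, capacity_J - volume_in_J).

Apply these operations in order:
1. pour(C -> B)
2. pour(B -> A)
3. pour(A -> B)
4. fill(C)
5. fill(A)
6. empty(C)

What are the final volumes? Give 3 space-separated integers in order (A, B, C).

Answer: 5 4 0

Derivation:
Step 1: pour(C -> B) -> (A=0 B=4 C=0)
Step 2: pour(B -> A) -> (A=4 B=0 C=0)
Step 3: pour(A -> B) -> (A=0 B=4 C=0)
Step 4: fill(C) -> (A=0 B=4 C=7)
Step 5: fill(A) -> (A=5 B=4 C=7)
Step 6: empty(C) -> (A=5 B=4 C=0)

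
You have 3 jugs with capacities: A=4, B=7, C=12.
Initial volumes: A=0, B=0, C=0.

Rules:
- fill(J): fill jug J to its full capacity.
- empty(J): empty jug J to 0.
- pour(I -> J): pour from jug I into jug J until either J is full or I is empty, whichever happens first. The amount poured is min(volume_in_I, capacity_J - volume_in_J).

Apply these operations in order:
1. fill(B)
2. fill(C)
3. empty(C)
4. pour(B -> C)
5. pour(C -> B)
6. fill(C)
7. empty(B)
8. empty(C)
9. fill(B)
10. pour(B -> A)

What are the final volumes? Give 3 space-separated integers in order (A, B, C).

Answer: 4 3 0

Derivation:
Step 1: fill(B) -> (A=0 B=7 C=0)
Step 2: fill(C) -> (A=0 B=7 C=12)
Step 3: empty(C) -> (A=0 B=7 C=0)
Step 4: pour(B -> C) -> (A=0 B=0 C=7)
Step 5: pour(C -> B) -> (A=0 B=7 C=0)
Step 6: fill(C) -> (A=0 B=7 C=12)
Step 7: empty(B) -> (A=0 B=0 C=12)
Step 8: empty(C) -> (A=0 B=0 C=0)
Step 9: fill(B) -> (A=0 B=7 C=0)
Step 10: pour(B -> A) -> (A=4 B=3 C=0)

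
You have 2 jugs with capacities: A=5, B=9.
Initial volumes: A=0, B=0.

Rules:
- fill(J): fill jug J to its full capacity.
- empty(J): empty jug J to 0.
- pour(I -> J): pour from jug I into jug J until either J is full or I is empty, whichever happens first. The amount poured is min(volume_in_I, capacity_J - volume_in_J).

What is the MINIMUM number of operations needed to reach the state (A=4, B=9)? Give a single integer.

Answer: 5

Derivation:
BFS from (A=0, B=0). One shortest path:
  1. fill(B) -> (A=0 B=9)
  2. pour(B -> A) -> (A=5 B=4)
  3. empty(A) -> (A=0 B=4)
  4. pour(B -> A) -> (A=4 B=0)
  5. fill(B) -> (A=4 B=9)
Reached target in 5 moves.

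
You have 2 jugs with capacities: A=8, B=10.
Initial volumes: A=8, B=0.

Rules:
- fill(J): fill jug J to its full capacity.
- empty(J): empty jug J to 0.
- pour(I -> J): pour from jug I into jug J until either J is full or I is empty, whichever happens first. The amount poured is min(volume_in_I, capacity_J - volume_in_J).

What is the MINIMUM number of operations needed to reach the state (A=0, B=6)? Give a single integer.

Answer: 5

Derivation:
BFS from (A=8, B=0). One shortest path:
  1. pour(A -> B) -> (A=0 B=8)
  2. fill(A) -> (A=8 B=8)
  3. pour(A -> B) -> (A=6 B=10)
  4. empty(B) -> (A=6 B=0)
  5. pour(A -> B) -> (A=0 B=6)
Reached target in 5 moves.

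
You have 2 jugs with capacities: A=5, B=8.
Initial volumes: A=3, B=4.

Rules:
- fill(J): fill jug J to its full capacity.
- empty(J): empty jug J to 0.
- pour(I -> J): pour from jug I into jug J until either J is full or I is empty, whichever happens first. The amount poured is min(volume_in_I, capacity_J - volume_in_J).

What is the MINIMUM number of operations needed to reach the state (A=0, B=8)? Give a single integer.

BFS from (A=3, B=4). One shortest path:
  1. empty(A) -> (A=0 B=4)
  2. fill(B) -> (A=0 B=8)
Reached target in 2 moves.

Answer: 2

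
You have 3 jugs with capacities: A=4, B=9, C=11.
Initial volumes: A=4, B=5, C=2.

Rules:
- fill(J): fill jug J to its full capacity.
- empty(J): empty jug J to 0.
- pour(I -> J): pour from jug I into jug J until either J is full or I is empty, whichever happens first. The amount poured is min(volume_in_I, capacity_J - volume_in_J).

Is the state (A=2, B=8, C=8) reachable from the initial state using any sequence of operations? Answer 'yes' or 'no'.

Answer: no

Derivation:
BFS explored all 360 reachable states.
Reachable set includes: (0,0,0), (0,0,1), (0,0,2), (0,0,3), (0,0,4), (0,0,5), (0,0,6), (0,0,7), (0,0,8), (0,0,9), (0,0,10), (0,0,11) ...
Target (A=2, B=8, C=8) not in reachable set → no.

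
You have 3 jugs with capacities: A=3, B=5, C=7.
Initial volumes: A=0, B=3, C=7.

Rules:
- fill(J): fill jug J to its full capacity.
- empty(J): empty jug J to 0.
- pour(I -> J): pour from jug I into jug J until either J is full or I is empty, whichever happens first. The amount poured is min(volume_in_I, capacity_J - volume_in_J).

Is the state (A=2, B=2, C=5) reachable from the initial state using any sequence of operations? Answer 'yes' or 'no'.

Answer: no

Derivation:
BFS explored all 144 reachable states.
Reachable set includes: (0,0,0), (0,0,1), (0,0,2), (0,0,3), (0,0,4), (0,0,5), (0,0,6), (0,0,7), (0,1,0), (0,1,1), (0,1,2), (0,1,3) ...
Target (A=2, B=2, C=5) not in reachable set → no.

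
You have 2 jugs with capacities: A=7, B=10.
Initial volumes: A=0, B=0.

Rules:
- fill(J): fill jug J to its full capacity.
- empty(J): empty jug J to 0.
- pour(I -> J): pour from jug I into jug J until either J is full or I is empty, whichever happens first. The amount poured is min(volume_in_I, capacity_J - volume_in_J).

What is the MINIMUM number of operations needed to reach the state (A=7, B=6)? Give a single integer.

BFS from (A=0, B=0). One shortest path:
  1. fill(B) -> (A=0 B=10)
  2. pour(B -> A) -> (A=7 B=3)
  3. empty(A) -> (A=0 B=3)
  4. pour(B -> A) -> (A=3 B=0)
  5. fill(B) -> (A=3 B=10)
  6. pour(B -> A) -> (A=7 B=6)
Reached target in 6 moves.

Answer: 6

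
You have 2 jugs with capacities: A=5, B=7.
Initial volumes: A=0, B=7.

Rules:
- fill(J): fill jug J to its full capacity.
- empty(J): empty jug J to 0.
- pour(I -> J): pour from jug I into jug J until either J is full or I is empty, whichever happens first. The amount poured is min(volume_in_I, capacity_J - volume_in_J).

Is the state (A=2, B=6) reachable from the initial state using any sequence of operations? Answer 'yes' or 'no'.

Answer: no

Derivation:
BFS explored all 24 reachable states.
Reachable set includes: (0,0), (0,1), (0,2), (0,3), (0,4), (0,5), (0,6), (0,7), (1,0), (1,7), (2,0), (2,7) ...
Target (A=2, B=6) not in reachable set → no.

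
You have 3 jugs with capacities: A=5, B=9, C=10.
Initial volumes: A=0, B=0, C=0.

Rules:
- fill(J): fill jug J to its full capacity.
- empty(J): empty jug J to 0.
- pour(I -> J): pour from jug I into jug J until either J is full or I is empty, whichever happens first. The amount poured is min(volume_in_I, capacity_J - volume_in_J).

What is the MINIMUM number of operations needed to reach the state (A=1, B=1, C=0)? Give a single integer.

Answer: 8

Derivation:
BFS from (A=0, B=0, C=0). One shortest path:
  1. fill(C) -> (A=0 B=0 C=10)
  2. pour(C -> B) -> (A=0 B=9 C=1)
  3. empty(B) -> (A=0 B=0 C=1)
  4. pour(C -> A) -> (A=1 B=0 C=0)
  5. fill(C) -> (A=1 B=0 C=10)
  6. pour(C -> B) -> (A=1 B=9 C=1)
  7. empty(B) -> (A=1 B=0 C=1)
  8. pour(C -> B) -> (A=1 B=1 C=0)
Reached target in 8 moves.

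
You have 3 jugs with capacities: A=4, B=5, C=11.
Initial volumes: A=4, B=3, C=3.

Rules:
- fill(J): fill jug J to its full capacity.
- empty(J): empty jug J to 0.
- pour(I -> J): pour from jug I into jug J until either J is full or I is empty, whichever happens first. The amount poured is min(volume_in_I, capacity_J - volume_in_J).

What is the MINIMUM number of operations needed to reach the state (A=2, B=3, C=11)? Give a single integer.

BFS from (A=4, B=3, C=3). One shortest path:
  1. pour(A -> B) -> (A=2 B=5 C=3)
  2. empty(B) -> (A=2 B=0 C=3)
  3. pour(C -> B) -> (A=2 B=3 C=0)
  4. fill(C) -> (A=2 B=3 C=11)
Reached target in 4 moves.

Answer: 4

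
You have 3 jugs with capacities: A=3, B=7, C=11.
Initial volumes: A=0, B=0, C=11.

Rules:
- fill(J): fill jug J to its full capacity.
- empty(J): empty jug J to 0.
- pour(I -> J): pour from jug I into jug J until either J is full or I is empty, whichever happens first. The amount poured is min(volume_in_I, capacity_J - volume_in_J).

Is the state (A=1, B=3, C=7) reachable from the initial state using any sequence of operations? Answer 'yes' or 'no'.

Answer: no

Derivation:
BFS explored all 264 reachable states.
Reachable set includes: (0,0,0), (0,0,1), (0,0,2), (0,0,3), (0,0,4), (0,0,5), (0,0,6), (0,0,7), (0,0,8), (0,0,9), (0,0,10), (0,0,11) ...
Target (A=1, B=3, C=7) not in reachable set → no.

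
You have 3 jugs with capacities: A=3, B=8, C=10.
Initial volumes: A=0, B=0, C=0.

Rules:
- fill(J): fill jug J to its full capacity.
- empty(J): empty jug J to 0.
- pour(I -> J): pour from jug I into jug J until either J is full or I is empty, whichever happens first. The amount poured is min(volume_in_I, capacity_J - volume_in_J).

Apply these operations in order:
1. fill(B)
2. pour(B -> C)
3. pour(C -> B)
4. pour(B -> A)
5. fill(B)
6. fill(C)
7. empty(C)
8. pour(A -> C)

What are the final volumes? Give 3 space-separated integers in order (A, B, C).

Answer: 0 8 3

Derivation:
Step 1: fill(B) -> (A=0 B=8 C=0)
Step 2: pour(B -> C) -> (A=0 B=0 C=8)
Step 3: pour(C -> B) -> (A=0 B=8 C=0)
Step 4: pour(B -> A) -> (A=3 B=5 C=0)
Step 5: fill(B) -> (A=3 B=8 C=0)
Step 6: fill(C) -> (A=3 B=8 C=10)
Step 7: empty(C) -> (A=3 B=8 C=0)
Step 8: pour(A -> C) -> (A=0 B=8 C=3)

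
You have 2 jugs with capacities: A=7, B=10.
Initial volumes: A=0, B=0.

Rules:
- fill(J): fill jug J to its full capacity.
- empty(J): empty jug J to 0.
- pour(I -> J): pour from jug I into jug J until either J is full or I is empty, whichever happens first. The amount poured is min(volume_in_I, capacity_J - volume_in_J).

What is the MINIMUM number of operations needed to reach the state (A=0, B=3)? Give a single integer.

Answer: 3

Derivation:
BFS from (A=0, B=0). One shortest path:
  1. fill(B) -> (A=0 B=10)
  2. pour(B -> A) -> (A=7 B=3)
  3. empty(A) -> (A=0 B=3)
Reached target in 3 moves.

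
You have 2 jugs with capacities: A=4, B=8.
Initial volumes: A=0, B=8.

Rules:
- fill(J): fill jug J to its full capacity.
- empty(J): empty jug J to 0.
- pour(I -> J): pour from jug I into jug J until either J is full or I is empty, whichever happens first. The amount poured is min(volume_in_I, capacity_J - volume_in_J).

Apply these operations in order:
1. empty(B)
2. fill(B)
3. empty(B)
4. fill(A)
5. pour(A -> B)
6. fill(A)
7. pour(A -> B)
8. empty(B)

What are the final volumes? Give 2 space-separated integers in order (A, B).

Answer: 0 0

Derivation:
Step 1: empty(B) -> (A=0 B=0)
Step 2: fill(B) -> (A=0 B=8)
Step 3: empty(B) -> (A=0 B=0)
Step 4: fill(A) -> (A=4 B=0)
Step 5: pour(A -> B) -> (A=0 B=4)
Step 6: fill(A) -> (A=4 B=4)
Step 7: pour(A -> B) -> (A=0 B=8)
Step 8: empty(B) -> (A=0 B=0)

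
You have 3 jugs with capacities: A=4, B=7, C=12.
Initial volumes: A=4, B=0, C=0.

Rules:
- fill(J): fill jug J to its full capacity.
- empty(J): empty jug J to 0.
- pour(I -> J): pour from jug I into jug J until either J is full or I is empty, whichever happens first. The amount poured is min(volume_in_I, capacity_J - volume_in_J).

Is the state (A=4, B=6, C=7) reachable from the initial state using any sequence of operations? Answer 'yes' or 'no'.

Answer: yes

Derivation:
BFS from (A=4, B=0, C=0):
  1. empty(A) -> (A=0 B=0 C=0)
  2. fill(B) -> (A=0 B=7 C=0)
  3. pour(B -> A) -> (A=4 B=3 C=0)
  4. empty(A) -> (A=0 B=3 C=0)
  5. pour(B -> A) -> (A=3 B=0 C=0)
  6. fill(B) -> (A=3 B=7 C=0)
  7. pour(B -> C) -> (A=3 B=0 C=7)
  8. fill(B) -> (A=3 B=7 C=7)
  9. pour(B -> A) -> (A=4 B=6 C=7)
Target reached → yes.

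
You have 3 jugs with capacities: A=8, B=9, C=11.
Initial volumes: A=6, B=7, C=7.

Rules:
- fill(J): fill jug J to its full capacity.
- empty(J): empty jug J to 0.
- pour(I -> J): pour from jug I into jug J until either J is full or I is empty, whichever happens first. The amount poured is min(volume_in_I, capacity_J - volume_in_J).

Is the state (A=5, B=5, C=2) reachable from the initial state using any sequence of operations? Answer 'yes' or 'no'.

BFS explored all 521 reachable states.
Reachable set includes: (0,0,0), (0,0,1), (0,0,2), (0,0,3), (0,0,4), (0,0,5), (0,0,6), (0,0,7), (0,0,8), (0,0,9), (0,0,10), (0,0,11) ...
Target (A=5, B=5, C=2) not in reachable set → no.

Answer: no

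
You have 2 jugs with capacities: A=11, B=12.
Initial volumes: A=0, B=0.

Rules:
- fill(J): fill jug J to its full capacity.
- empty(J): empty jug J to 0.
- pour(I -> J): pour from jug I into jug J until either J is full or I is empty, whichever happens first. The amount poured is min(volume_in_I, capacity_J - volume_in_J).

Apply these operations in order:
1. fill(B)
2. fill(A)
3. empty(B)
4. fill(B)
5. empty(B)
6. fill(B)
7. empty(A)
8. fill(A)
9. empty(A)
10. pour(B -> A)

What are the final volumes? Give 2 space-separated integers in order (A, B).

Step 1: fill(B) -> (A=0 B=12)
Step 2: fill(A) -> (A=11 B=12)
Step 3: empty(B) -> (A=11 B=0)
Step 4: fill(B) -> (A=11 B=12)
Step 5: empty(B) -> (A=11 B=0)
Step 6: fill(B) -> (A=11 B=12)
Step 7: empty(A) -> (A=0 B=12)
Step 8: fill(A) -> (A=11 B=12)
Step 9: empty(A) -> (A=0 B=12)
Step 10: pour(B -> A) -> (A=11 B=1)

Answer: 11 1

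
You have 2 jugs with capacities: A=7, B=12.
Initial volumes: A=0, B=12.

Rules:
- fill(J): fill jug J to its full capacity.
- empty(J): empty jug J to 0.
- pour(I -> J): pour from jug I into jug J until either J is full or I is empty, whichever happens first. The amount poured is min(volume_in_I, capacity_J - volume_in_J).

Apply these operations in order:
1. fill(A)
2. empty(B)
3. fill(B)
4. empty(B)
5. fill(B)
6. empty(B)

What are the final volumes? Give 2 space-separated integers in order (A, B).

Answer: 7 0

Derivation:
Step 1: fill(A) -> (A=7 B=12)
Step 2: empty(B) -> (A=7 B=0)
Step 3: fill(B) -> (A=7 B=12)
Step 4: empty(B) -> (A=7 B=0)
Step 5: fill(B) -> (A=7 B=12)
Step 6: empty(B) -> (A=7 B=0)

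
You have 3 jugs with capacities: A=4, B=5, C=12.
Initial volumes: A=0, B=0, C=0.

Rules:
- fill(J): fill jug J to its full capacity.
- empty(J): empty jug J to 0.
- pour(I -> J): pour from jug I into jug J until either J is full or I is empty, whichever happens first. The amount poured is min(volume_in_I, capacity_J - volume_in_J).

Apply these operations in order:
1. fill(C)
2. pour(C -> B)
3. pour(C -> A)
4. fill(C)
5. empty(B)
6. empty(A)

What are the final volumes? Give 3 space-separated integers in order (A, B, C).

Step 1: fill(C) -> (A=0 B=0 C=12)
Step 2: pour(C -> B) -> (A=0 B=5 C=7)
Step 3: pour(C -> A) -> (A=4 B=5 C=3)
Step 4: fill(C) -> (A=4 B=5 C=12)
Step 5: empty(B) -> (A=4 B=0 C=12)
Step 6: empty(A) -> (A=0 B=0 C=12)

Answer: 0 0 12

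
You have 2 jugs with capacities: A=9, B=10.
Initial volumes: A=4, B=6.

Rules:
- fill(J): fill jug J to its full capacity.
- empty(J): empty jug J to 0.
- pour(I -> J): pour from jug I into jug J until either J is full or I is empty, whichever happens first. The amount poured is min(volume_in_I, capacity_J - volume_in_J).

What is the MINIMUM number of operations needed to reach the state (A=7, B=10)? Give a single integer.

Answer: 7

Derivation:
BFS from (A=4, B=6). One shortest path:
  1. empty(A) -> (A=0 B=6)
  2. pour(B -> A) -> (A=6 B=0)
  3. fill(B) -> (A=6 B=10)
  4. pour(B -> A) -> (A=9 B=7)
  5. empty(A) -> (A=0 B=7)
  6. pour(B -> A) -> (A=7 B=0)
  7. fill(B) -> (A=7 B=10)
Reached target in 7 moves.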